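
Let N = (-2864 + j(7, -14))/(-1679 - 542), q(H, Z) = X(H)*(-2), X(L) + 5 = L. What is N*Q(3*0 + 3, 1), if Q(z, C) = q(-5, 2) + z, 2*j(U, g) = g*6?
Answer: 66838/2221 ≈ 30.094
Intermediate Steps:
X(L) = -5 + L
j(U, g) = 3*g (j(U, g) = (g*6)/2 = (6*g)/2 = 3*g)
q(H, Z) = 10 - 2*H (q(H, Z) = (-5 + H)*(-2) = 10 - 2*H)
N = 2906/2221 (N = (-2864 + 3*(-14))/(-1679 - 542) = (-2864 - 42)/(-2221) = -2906*(-1/2221) = 2906/2221 ≈ 1.3084)
Q(z, C) = 20 + z (Q(z, C) = (10 - 2*(-5)) + z = (10 + 10) + z = 20 + z)
N*Q(3*0 + 3, 1) = 2906*(20 + (3*0 + 3))/2221 = 2906*(20 + (0 + 3))/2221 = 2906*(20 + 3)/2221 = (2906/2221)*23 = 66838/2221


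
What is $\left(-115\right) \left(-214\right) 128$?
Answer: $3150080$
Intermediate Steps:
$\left(-115\right) \left(-214\right) 128 = 24610 \cdot 128 = 3150080$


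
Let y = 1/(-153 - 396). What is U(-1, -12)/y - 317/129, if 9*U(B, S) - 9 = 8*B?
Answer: -8186/129 ≈ -63.457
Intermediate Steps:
U(B, S) = 1 + 8*B/9 (U(B, S) = 1 + (8*B)/9 = 1 + 8*B/9)
y = -1/549 (y = 1/(-549) = -1/549 ≈ -0.0018215)
U(-1, -12)/y - 317/129 = (1 + (8/9)*(-1))/(-1/549) - 317/129 = (1 - 8/9)*(-549) - 317*1/129 = (⅑)*(-549) - 317/129 = -61 - 317/129 = -8186/129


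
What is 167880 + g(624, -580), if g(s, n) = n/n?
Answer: 167881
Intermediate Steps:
g(s, n) = 1
167880 + g(624, -580) = 167880 + 1 = 167881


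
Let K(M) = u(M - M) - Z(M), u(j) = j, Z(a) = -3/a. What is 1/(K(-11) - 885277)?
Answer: -11/9738050 ≈ -1.1296e-6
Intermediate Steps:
K(M) = 3/M (K(M) = (M - M) - (-3)/M = 0 + 3/M = 3/M)
1/(K(-11) - 885277) = 1/(3/(-11) - 885277) = 1/(3*(-1/11) - 885277) = 1/(-3/11 - 885277) = 1/(-9738050/11) = -11/9738050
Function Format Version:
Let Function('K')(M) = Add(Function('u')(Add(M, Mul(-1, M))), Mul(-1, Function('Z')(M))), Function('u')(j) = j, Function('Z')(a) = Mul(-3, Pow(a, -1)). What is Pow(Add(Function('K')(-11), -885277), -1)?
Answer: Rational(-11, 9738050) ≈ -1.1296e-6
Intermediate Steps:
Function('K')(M) = Mul(3, Pow(M, -1)) (Function('K')(M) = Add(Add(M, Mul(-1, M)), Mul(-1, Mul(-3, Pow(M, -1)))) = Add(0, Mul(3, Pow(M, -1))) = Mul(3, Pow(M, -1)))
Pow(Add(Function('K')(-11), -885277), -1) = Pow(Add(Mul(3, Pow(-11, -1)), -885277), -1) = Pow(Add(Mul(3, Rational(-1, 11)), -885277), -1) = Pow(Add(Rational(-3, 11), -885277), -1) = Pow(Rational(-9738050, 11), -1) = Rational(-11, 9738050)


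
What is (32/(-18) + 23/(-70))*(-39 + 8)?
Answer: 41137/630 ≈ 65.297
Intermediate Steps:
(32/(-18) + 23/(-70))*(-39 + 8) = (32*(-1/18) + 23*(-1/70))*(-31) = (-16/9 - 23/70)*(-31) = -1327/630*(-31) = 41137/630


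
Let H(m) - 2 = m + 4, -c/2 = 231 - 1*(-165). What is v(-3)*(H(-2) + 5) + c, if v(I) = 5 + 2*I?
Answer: -801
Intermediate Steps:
c = -792 (c = -2*(231 - 1*(-165)) = -2*(231 + 165) = -2*396 = -792)
H(m) = 6 + m (H(m) = 2 + (m + 4) = 2 + (4 + m) = 6 + m)
v(-3)*(H(-2) + 5) + c = (5 + 2*(-3))*((6 - 2) + 5) - 792 = (5 - 6)*(4 + 5) - 792 = -1*9 - 792 = -9 - 792 = -801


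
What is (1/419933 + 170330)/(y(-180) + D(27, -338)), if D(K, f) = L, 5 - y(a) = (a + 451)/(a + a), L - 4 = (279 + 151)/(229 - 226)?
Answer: 25749787640760/23142927563 ≈ 1112.6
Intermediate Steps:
L = 442/3 (L = 4 + (279 + 151)/(229 - 226) = 4 + 430/3 = 442/3 ≈ 147.33)
y(a) = 5 - (451 + a)/(2*a) (y(a) = 5 - (a + 451)/(a + a) = 5 - (451 + a)/(2*a))
D(K, f) = 442/3
(1/419933 + 170330)/(y(-180) + D(27, -338)) = (1/419933 + 170330)/((1/2)*(-451 + 9*(-180))/(-180) + 442/3) = (1/419933 + 170330)/((1/2)*(-1/180)*(-451 - 1620) + 442/3) = 71527187891/(419933*((1/2)*(-1/180)*(-2071) + 442/3)) = 71527187891/(419933*(2071/360 + 442/3)) = 71527187891/(419933*(55111/360)) = (71527187891/419933)*(360/55111) = 25749787640760/23142927563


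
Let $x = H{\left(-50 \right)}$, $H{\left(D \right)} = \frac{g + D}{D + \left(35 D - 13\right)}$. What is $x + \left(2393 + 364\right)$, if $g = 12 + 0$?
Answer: $\frac{4998479}{1813} \approx 2757.0$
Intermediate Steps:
$g = 12$
$H{\left(D \right)} = \frac{12 + D}{-13 + 36 D}$ ($H{\left(D \right)} = \frac{12 + D}{D + \left(35 D - 13\right)} = \frac{12 + D}{D + \left(-13 + 35 D\right)} = \frac{12 + D}{-13 + 36 D}$)
$x = \frac{38}{1813}$ ($x = \frac{12 - 50}{-13 + 36 \left(-50\right)} = \frac{1}{-13 - 1800} \left(-38\right) = \frac{1}{-1813} \left(-38\right) = \left(- \frac{1}{1813}\right) \left(-38\right) = \frac{38}{1813} \approx 0.02096$)
$x + \left(2393 + 364\right) = \frac{38}{1813} + \left(2393 + 364\right) = \frac{38}{1813} + 2757 = \frac{4998479}{1813}$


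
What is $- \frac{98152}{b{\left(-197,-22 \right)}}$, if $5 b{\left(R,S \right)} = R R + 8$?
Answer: $- \frac{490760}{38817} \approx -12.643$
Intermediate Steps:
$b{\left(R,S \right)} = \frac{8}{5} + \frac{R^{2}}{5}$ ($b{\left(R,S \right)} = \frac{R R + 8}{5} = \frac{R^{2} + 8}{5} = \frac{8 + R^{2}}{5} = \frac{8}{5} + \frac{R^{2}}{5}$)
$- \frac{98152}{b{\left(-197,-22 \right)}} = - \frac{98152}{\frac{8}{5} + \frac{\left(-197\right)^{2}}{5}} = - \frac{98152}{\frac{8}{5} + \frac{1}{5} \cdot 38809} = - \frac{98152}{\frac{8}{5} + \frac{38809}{5}} = - \frac{98152}{\frac{38817}{5}} = \left(-98152\right) \frac{5}{38817} = - \frac{490760}{38817}$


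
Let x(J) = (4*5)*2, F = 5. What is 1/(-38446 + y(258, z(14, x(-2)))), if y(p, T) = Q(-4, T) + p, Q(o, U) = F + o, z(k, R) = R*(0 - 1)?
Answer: -1/38187 ≈ -2.6187e-5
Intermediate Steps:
x(J) = 40 (x(J) = 20*2 = 40)
z(k, R) = -R (z(k, R) = R*(-1) = -R)
Q(o, U) = 5 + o
y(p, T) = 1 + p (y(p, T) = (5 - 4) + p = 1 + p)
1/(-38446 + y(258, z(14, x(-2)))) = 1/(-38446 + (1 + 258)) = 1/(-38446 + 259) = 1/(-38187) = -1/38187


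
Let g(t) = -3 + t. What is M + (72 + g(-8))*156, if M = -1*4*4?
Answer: 9500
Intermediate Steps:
M = -16 (M = -4*4 = -16)
M + (72 + g(-8))*156 = -16 + (72 + (-3 - 8))*156 = -16 + (72 - 11)*156 = -16 + 61*156 = -16 + 9516 = 9500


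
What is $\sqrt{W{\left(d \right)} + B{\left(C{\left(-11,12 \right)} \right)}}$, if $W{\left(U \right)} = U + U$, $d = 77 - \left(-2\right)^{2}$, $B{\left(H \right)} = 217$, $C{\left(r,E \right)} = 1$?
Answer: $11 \sqrt{3} \approx 19.053$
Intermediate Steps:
$d = 73$ ($d = 77 - 4 = 73$)
$W{\left(U \right)} = 2 U$
$\sqrt{W{\left(d \right)} + B{\left(C{\left(-11,12 \right)} \right)}} = \sqrt{2 \cdot 73 + 217} = \sqrt{146 + 217} = \sqrt{363} = 11 \sqrt{3}$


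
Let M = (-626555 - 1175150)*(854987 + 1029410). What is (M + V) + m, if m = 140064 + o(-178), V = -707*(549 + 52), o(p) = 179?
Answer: -3395127781549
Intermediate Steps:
M = -3395127496885 (M = -1801705*1884397 = -3395127496885)
V = -424907 (V = -707*601 = -424907)
m = 140243 (m = 140064 + 179 = 140243)
(M + V) + m = (-3395127496885 - 424907) + 140243 = -3395127921792 + 140243 = -3395127781549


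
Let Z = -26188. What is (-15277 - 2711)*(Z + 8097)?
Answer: 325420908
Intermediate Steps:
(-15277 - 2711)*(Z + 8097) = (-15277 - 2711)*(-26188 + 8097) = -17988*(-18091) = 325420908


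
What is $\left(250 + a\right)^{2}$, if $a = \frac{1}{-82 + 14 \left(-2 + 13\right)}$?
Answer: $\frac{324036001}{5184} \approx 62507.0$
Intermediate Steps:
$a = \frac{1}{72}$ ($a = \frac{1}{-82 + 14 \cdot 11} = \frac{1}{-82 + 154} = \frac{1}{72} \approx 0.013889$)
$\left(250 + a\right)^{2} = \left(250 + \frac{1}{72}\right)^{2} = \left(\frac{18001}{72}\right)^{2} = \frac{324036001}{5184}$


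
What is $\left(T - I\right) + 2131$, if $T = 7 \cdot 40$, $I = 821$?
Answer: $1590$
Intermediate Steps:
$T = 280$
$\left(T - I\right) + 2131 = \left(280 - 821\right) + 2131 = -541 + 2131 = 1590$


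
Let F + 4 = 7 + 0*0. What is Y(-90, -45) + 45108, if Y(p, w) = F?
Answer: 45111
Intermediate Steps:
F = 3 (F = -4 + (7 + 0*0) = -4 + (7 + 0) = -4 + 7 = 3)
Y(p, w) = 3
Y(-90, -45) + 45108 = 3 + 45108 = 45111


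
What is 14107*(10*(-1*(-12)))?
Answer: 1692840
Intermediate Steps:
14107*(10*(-1*(-12))) = 14107*(10*12) = 14107*120 = 1692840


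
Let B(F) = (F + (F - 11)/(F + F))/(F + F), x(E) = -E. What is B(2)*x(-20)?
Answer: -5/4 ≈ -1.2500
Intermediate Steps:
B(F) = (F + (-11 + F)/(2*F))/(2*F) (B(F) = (F + (-11 + F)/((2*F)))/((2*F)) = (F + (-11 + F)*(1/(2*F)))*(1/(2*F)) = (F + (-11 + F)/(2*F))*(1/(2*F)) = (F + (-11 + F)/(2*F))/(2*F))
B(2)*x(-20) = ((¼)*(-11 + 2 + 2*2²)/2²)*(-1*(-20)) = ((¼)*(¼)*(-11 + 2 + 2*4))*20 = ((¼)*(¼)*(-11 + 2 + 8))*20 = ((¼)*(¼)*(-1))*20 = -1/16*20 = -5/4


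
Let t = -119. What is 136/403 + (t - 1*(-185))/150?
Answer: 7833/10075 ≈ 0.77747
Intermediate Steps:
136/403 + (t - 1*(-185))/150 = 136/403 + (-119 - 1*(-185))/150 = 136*(1/403) + (-119 + 185)*(1/150) = 136/403 + 66*(1/150) = 136/403 + 11/25 = 7833/10075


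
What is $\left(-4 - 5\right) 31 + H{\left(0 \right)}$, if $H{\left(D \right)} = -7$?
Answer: $-286$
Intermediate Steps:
$\left(-4 - 5\right) 31 + H{\left(0 \right)} = \left(-4 - 5\right) 31 - 7 = \left(-9\right) 31 - 7 = -279 - 7 = -286$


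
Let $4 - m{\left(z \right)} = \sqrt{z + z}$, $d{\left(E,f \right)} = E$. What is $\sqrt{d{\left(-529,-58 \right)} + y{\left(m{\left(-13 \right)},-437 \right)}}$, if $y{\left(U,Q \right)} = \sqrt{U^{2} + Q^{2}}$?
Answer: $\sqrt{-529 + \sqrt{190959 - 8 i \sqrt{26}}} \approx 0.00243 - 9.5923 i$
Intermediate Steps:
$m{\left(z \right)} = 4 - \sqrt{2} \sqrt{z}$ ($m{\left(z \right)} = 4 - \sqrt{z + z} = 4 - \sqrt{2 z} = 4 - \sqrt{2} \sqrt{z}$)
$y{\left(U,Q \right)} = \sqrt{Q^{2} + U^{2}}$
$\sqrt{d{\left(-529,-58 \right)} + y{\left(m{\left(-13 \right)},-437 \right)}} = \sqrt{-529 + \sqrt{\left(-437\right)^{2} + \left(4 - \sqrt{2} \sqrt{-13}\right)^{2}}} = \sqrt{-529 + \sqrt{190969 + \left(4 - \sqrt{2} i \sqrt{13}\right)^{2}}} = \sqrt{-529 + \sqrt{190969 + \left(4 - i \sqrt{26}\right)^{2}}}$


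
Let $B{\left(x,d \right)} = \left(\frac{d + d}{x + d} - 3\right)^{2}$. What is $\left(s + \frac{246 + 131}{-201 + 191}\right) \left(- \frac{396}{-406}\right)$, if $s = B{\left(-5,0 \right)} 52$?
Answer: $\frac{425997}{1015} \approx 419.7$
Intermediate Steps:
$B{\left(x,d \right)} = \left(-3 + \frac{2 d}{d + x}\right)^{2}$ ($B{\left(x,d \right)} = \left(\frac{2 d}{d + x} - 3\right)^{2} = \left(-3 + \frac{2 d}{d + x}\right)^{2}$)
$s = 468$ ($s = \frac{\left(0 + 3 \left(-5\right)\right)^{2}}{\left(0 - 5\right)^{2}} \cdot 52 = \frac{\left(0 - 15\right)^{2}}{25} \cdot 52 = \frac{\left(-15\right)^{2}}{25} \cdot 52 = \frac{1}{25} \cdot 225 \cdot 52 = 9 \cdot 52 = 468$)
$\left(s + \frac{246 + 131}{-201 + 191}\right) \left(- \frac{396}{-406}\right) = \left(468 + \frac{246 + 131}{-201 + 191}\right) \left(- \frac{396}{-406}\right) = \left(468 + \frac{377}{-10}\right) \left(\left(-396\right) \left(- \frac{1}{406}\right)\right) = \left(468 + 377 \left(- \frac{1}{10}\right)\right) \frac{198}{203} = \left(468 - \frac{377}{10}\right) \frac{198}{203} = \frac{4303}{10} \cdot \frac{198}{203} = \frac{425997}{1015}$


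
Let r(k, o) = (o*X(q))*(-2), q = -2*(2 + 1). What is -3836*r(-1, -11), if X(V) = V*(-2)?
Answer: -1012704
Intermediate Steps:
q = -6 (q = -2*3 = -6)
X(V) = -2*V
r(k, o) = -24*o (r(k, o) = (o*(-2*(-6)))*(-2) = (o*12)*(-2) = (12*o)*(-2) = -24*o)
-3836*r(-1, -11) = -(-92064)*(-11) = -3836*264 = -1012704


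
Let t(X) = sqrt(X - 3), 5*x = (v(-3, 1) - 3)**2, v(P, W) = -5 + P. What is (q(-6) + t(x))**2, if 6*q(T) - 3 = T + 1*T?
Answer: 469/20 - 3*sqrt(530)/5 ≈ 9.6370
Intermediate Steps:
x = 121/5 (x = ((-5 - 3) - 3)**2/5 = (-8 - 3)**2/5 = (1/5)*(-11)**2 = (1/5)*121 = 121/5 ≈ 24.200)
t(X) = sqrt(-3 + X)
q(T) = 1/2 + T/3 (q(T) = 1/2 + (T + 1*T)/6 = 1/2 + (T + T)/6 = 1/2 + (2*T)/6 = 1/2 + T/3)
(q(-6) + t(x))**2 = ((1/2 + (1/3)*(-6)) + sqrt(-3 + 121/5))**2 = ((1/2 - 2) + sqrt(106/5))**2 = (-3/2 + sqrt(530)/5)**2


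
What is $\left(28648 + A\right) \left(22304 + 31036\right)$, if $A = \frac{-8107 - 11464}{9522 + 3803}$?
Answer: $\frac{4072135929372}{2665} \approx 1.528 \cdot 10^{9}$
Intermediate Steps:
$A = - \frac{19571}{13325} \approx -1.4687$
$\left(28648 + A\right) \left(22304 + 31036\right) = \left(28648 - \frac{19571}{13325}\right) \left(22304 + 31036\right) = \frac{381715029}{13325} \cdot 53340 = \frac{4072135929372}{2665}$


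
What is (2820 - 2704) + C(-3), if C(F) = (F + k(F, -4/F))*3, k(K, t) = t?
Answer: 111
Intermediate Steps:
C(F) = -12/F + 3*F (C(F) = (F - 4/F)*3 = -12/F + 3*F)
(2820 - 2704) + C(-3) = (2820 - 2704) + (-12/(-3) + 3*(-3)) = 116 + (-12*(-1/3) - 9) = 116 + (4 - 9) = 116 - 5 = 111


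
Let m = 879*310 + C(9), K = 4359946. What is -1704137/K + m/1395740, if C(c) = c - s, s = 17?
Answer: -148815671301/760668878755 ≈ -0.19564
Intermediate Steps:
C(c) = -17 + c (C(c) = c - 1*17 = c - 17 = -17 + c)
m = 272482 (m = 879*310 + (-17 + 9) = 272490 - 8 = 272482)
-1704137/K + m/1395740 = -1704137/4359946 + 272482/1395740 = -1704137*1/4359946 + 272482*(1/1395740) = -1704137/4359946 + 136241/697870 = -148815671301/760668878755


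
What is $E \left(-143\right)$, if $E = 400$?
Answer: $-57200$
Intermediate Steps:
$E \left(-143\right) = 400 \left(-143\right) = -57200$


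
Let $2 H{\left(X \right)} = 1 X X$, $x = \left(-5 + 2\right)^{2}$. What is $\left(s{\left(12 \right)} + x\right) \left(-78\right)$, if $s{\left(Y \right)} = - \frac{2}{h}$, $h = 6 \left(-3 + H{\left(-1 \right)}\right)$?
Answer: $- \frac{3562}{5} \approx -712.4$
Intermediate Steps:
$x = 9$ ($x = \left(-3\right)^{2} = 9$)
$H{\left(X \right)} = \frac{X^{2}}{2}$ ($H{\left(X \right)} = \frac{1 X X}{2} = \frac{X X}{2} = \frac{X^{2}}{2}$)
$h = -15$ ($h = 6 \left(-3 + \frac{\left(-1\right)^{2}}{2}\right) = 6 \left(-3 + \frac{1}{2} \cdot 1\right) = 6 \left(-3 + \frac{1}{2}\right) = 6 \left(- \frac{5}{2}\right) = -15$)
$s{\left(Y \right)} = \frac{2}{15}$ ($s{\left(Y \right)} = - \frac{2}{-15} = \left(-2\right) \left(- \frac{1}{15}\right) = \frac{2}{15}$)
$\left(s{\left(12 \right)} + x\right) \left(-78\right) = \left(\frac{2}{15} + 9\right) \left(-78\right) = \frac{137}{15} \left(-78\right) = - \frac{3562}{5}$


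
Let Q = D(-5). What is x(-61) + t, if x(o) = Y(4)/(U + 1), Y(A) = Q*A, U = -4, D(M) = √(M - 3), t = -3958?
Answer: -3958 - 8*I*√2/3 ≈ -3958.0 - 3.7712*I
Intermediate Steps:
D(M) = √(-3 + M)
Q = 2*I*√2 (Q = √(-3 - 5) = √(-8) = 2*I*√2 ≈ 2.8284*I)
Y(A) = 2*I*A*√2 (Y(A) = (2*I*√2)*A = 2*I*A*√2)
x(o) = -8*I*√2/3 (x(o) = (2*I*4*√2)/(-4 + 1) = (8*I*√2)/(-3) = -8*I*√2/3)
x(-61) + t = -8*I*√2/3 - 3958 = -3958 - 8*I*√2/3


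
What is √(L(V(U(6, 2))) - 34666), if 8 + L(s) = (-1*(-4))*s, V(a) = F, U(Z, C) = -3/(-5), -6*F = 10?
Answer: I*√312126/3 ≈ 186.23*I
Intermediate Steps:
F = -5/3 (F = -⅙*10 = -5/3 ≈ -1.6667)
U(Z, C) = ⅗ (U(Z, C) = -3*(-⅕) = ⅗)
V(a) = -5/3
L(s) = -8 + 4*s (L(s) = -8 + (-1*(-4))*s = -8 + 4*s)
√(L(V(U(6, 2))) - 34666) = √((-8 + 4*(-5/3)) - 34666) = √((-8 - 20/3) - 34666) = √(-44/3 - 34666) = √(-104042/3) = I*√312126/3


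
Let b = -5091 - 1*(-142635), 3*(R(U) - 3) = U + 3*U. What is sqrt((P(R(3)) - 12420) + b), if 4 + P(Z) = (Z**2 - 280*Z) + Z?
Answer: 4*sqrt(7701) ≈ 351.02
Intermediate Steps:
R(U) = 3 + 4*U/3 (R(U) = 3 + (U + 3*U)/3 = 3 + (4*U)/3 = 3 + 4*U/3)
P(Z) = -4 + Z**2 - 279*Z (P(Z) = -4 + ((Z**2 - 280*Z) + Z) = -4 + (Z**2 - 279*Z) = -4 + Z**2 - 279*Z)
b = 137544 (b = -5091 + 142635 = 137544)
sqrt((P(R(3)) - 12420) + b) = sqrt(((-4 + (3 + (4/3)*3)**2 - 279*(3 + (4/3)*3)) - 12420) + 137544) = sqrt(((-4 + (3 + 4)**2 - 279*(3 + 4)) - 12420) + 137544) = sqrt(((-4 + 7**2 - 279*7) - 12420) + 137544) = sqrt(((-4 + 49 - 1953) - 12420) + 137544) = sqrt((-1908 - 12420) + 137544) = sqrt(-14328 + 137544) = sqrt(123216) = 4*sqrt(7701)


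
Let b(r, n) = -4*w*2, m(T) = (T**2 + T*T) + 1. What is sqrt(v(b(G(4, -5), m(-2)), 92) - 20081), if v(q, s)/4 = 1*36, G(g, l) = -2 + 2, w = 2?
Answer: I*sqrt(19937) ≈ 141.2*I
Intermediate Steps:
m(T) = 1 + 2*T**2 (m(T) = (T**2 + T**2) + 1 = 2*T**2 + 1 = 1 + 2*T**2)
G(g, l) = 0
b(r, n) = -16 (b(r, n) = -4*2*2 = -8*2 = -16)
v(q, s) = 144 (v(q, s) = 4*(1*36) = 4*36 = 144)
sqrt(v(b(G(4, -5), m(-2)), 92) - 20081) = sqrt(144 - 20081) = sqrt(-19937) = I*sqrt(19937)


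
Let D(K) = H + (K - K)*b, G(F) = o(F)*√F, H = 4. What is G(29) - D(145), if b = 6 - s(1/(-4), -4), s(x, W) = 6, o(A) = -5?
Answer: -4 - 5*√29 ≈ -30.926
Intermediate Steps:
b = 0 (b = 6 - 1*6 = 6 - 6 = 0)
G(F) = -5*√F
D(K) = 4 (D(K) = 4 + (K - K)*0 = 4 + 0*0 = 4 + 0 = 4)
G(29) - D(145) = -5*√29 - 1*4 = -5*√29 - 4 = -4 - 5*√29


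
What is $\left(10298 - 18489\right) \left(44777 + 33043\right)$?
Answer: $-637423620$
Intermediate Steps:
$\left(10298 - 18489\right) \left(44777 + 33043\right) = \left(-8191\right) 77820 = -637423620$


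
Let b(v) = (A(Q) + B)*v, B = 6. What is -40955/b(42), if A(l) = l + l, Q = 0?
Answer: -40955/252 ≈ -162.52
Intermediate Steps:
A(l) = 2*l
b(v) = 6*v (b(v) = (2*0 + 6)*v = (0 + 6)*v = 6*v)
-40955/b(42) = -40955/(6*42) = -40955/252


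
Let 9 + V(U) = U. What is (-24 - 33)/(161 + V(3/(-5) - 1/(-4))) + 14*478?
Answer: 6765232/1011 ≈ 6691.6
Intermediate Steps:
V(U) = -9 + U
(-24 - 33)/(161 + V(3/(-5) - 1/(-4))) + 14*478 = (-24 - 33)/(161 + (-9 + (3/(-5) - 1/(-4)))) + 14*478 = -57/(161 + (-9 + (3*(-⅕) - 1*(-¼)))) + 6692 = -57/(161 + (-9 + (-⅗ + ¼))) + 6692 = -57/(161 + (-9 - 7/20)) + 6692 = -57/(161 - 187/20) + 6692 = -57/3033/20 + 6692 = -57*20/3033 + 6692 = -380/1011 + 6692 = 6765232/1011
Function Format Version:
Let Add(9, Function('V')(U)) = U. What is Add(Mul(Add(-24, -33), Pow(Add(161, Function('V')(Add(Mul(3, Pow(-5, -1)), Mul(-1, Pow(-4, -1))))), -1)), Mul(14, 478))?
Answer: Rational(6765232, 1011) ≈ 6691.6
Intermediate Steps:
Function('V')(U) = Add(-9, U)
Add(Mul(Add(-24, -33), Pow(Add(161, Function('V')(Add(Mul(3, Pow(-5, -1)), Mul(-1, Pow(-4, -1))))), -1)), Mul(14, 478)) = Add(Mul(Add(-24, -33), Pow(Add(161, Add(-9, Add(Mul(3, Pow(-5, -1)), Mul(-1, Pow(-4, -1))))), -1)), Mul(14, 478)) = Add(Mul(-57, Pow(Add(161, Add(-9, Add(Mul(3, Rational(-1, 5)), Mul(-1, Rational(-1, 4))))), -1)), 6692) = Add(Mul(-57, Pow(Add(161, Add(-9, Add(Rational(-3, 5), Rational(1, 4)))), -1)), 6692) = Add(Mul(-57, Pow(Add(161, Add(-9, Rational(-7, 20))), -1)), 6692) = Add(Mul(-57, Pow(Add(161, Rational(-187, 20)), -1)), 6692) = Add(Mul(-57, Pow(Rational(3033, 20), -1)), 6692) = Add(Mul(-57, Rational(20, 3033)), 6692) = Add(Rational(-380, 1011), 6692) = Rational(6765232, 1011)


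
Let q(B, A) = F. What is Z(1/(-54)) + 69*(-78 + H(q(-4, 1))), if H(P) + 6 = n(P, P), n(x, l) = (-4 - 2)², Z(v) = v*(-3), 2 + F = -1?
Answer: -59615/18 ≈ -3311.9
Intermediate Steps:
F = -3 (F = -2 - 1 = -3)
q(B, A) = -3
Z(v) = -3*v
n(x, l) = 36 (n(x, l) = (-6)² = 36)
H(P) = 30 (H(P) = -6 + 36 = 30)
Z(1/(-54)) + 69*(-78 + H(q(-4, 1))) = -3/(-54) + 69*(-78 + 30) = -3*(-1/54) + 69*(-48) = 1/18 - 3312 = -59615/18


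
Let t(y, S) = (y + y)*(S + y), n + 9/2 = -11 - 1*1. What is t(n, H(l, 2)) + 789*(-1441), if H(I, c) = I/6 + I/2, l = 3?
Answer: -2272941/2 ≈ -1.1365e+6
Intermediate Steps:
H(I, c) = 2*I/3 (H(I, c) = I*(⅙) + I*(½) = I/6 + I/2 = 2*I/3)
n = -33/2 (n = -9/2 + (-11 - 1*1) = -9/2 + (-11 - 1) = -9/2 - 12 = -33/2 ≈ -16.500)
t(y, S) = 2*y*(S + y) (t(y, S) = (2*y)*(S + y) = 2*y*(S + y))
t(n, H(l, 2)) + 789*(-1441) = 2*(-33/2)*((⅔)*3 - 33/2) + 789*(-1441) = 2*(-33/2)*(2 - 33/2) - 1136949 = 2*(-33/2)*(-29/2) - 1136949 = 957/2 - 1136949 = -2272941/2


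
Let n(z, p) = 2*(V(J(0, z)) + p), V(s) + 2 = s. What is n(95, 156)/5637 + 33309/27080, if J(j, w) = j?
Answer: 196103473/152649960 ≈ 1.2847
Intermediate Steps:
V(s) = -2 + s
n(z, p) = -4 + 2*p (n(z, p) = 2*((-2 + 0) + p) = 2*(-2 + p) = -4 + 2*p)
n(95, 156)/5637 + 33309/27080 = (-4 + 2*156)/5637 + 33309/27080 = (-4 + 312)*(1/5637) + 33309*(1/27080) = 308*(1/5637) + 33309/27080 = 308/5637 + 33309/27080 = 196103473/152649960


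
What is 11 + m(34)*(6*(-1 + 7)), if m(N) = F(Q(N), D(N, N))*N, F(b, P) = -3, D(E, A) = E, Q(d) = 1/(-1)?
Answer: -3661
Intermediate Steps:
Q(d) = -1
m(N) = -3*N
11 + m(34)*(6*(-1 + 7)) = 11 + (-3*34)*(6*(-1 + 7)) = 11 - 612*6 = 11 - 102*36 = 11 - 3672 = -3661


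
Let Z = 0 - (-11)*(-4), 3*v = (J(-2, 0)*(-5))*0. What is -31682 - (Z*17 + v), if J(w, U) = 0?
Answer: -30934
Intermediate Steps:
v = 0 (v = ((0*(-5))*0)/3 = (0*0)/3 = (⅓)*0 = 0)
Z = -44 (Z = 0 - 1*44 = 0 - 44 = -44)
-31682 - (Z*17 + v) = -31682 - (-44*17 + 0) = -31682 - (-748 + 0) = -31682 - 1*(-748) = -31682 + 748 = -30934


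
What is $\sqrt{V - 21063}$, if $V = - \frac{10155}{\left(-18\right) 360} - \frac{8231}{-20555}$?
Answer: $\frac{i \sqrt{11532397961912745}}{739980} \approx 145.12 i$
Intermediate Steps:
$V = \frac{17471527}{8879760}$ ($V = - \frac{10155}{-6480} - - \frac{8231}{20555} = \left(-10155\right) \left(- \frac{1}{6480}\right) + \frac{8231}{20555} = \frac{677}{432} + \frac{8231}{20555} = \frac{17471527}{8879760} \approx 1.9676$)
$\sqrt{V - 21063} = \sqrt{\frac{17471527}{8879760} - 21063} = \sqrt{- \frac{187016913353}{8879760}} = \frac{i \sqrt{11532397961912745}}{739980}$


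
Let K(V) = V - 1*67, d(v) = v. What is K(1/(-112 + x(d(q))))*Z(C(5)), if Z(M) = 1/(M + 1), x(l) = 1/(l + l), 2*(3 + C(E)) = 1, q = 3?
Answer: 89926/2013 ≈ 44.673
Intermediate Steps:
C(E) = -5/2 (C(E) = -3 + (1/2)*1 = -3 + 1/2 = -5/2)
x(l) = 1/(2*l)
K(V) = -67 + V (K(V) = V - 67 = -67 + V)
Z(M) = 1/(1 + M)
K(1/(-112 + x(d(q))))*Z(C(5)) = (-67 + 1/(-112 + (1/2)/3))/(1 - 5/2) = (-67 + 1/(-112 + (1/2)*(1/3)))/(-3/2) = (-67 + 1/(-112 + 1/6))*(-2/3) = (-67 + 1/(-671/6))*(-2/3) = (-67 - 6/671)*(-2/3) = -44963/671*(-2/3) = 89926/2013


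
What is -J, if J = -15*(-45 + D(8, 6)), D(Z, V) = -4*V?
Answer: -1035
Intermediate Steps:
J = 1035 (J = -15*(-45 - 4*6) = -15*(-45 - 24) = -15*(-69) = 1035)
-J = -1*1035 = -1035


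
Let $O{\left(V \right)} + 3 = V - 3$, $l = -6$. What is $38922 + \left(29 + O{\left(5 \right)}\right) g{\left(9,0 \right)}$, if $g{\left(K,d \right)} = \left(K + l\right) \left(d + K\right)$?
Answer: $39678$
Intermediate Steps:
$g{\left(K,d \right)} = \left(-6 + K\right) \left(K + d\right)$ ($g{\left(K,d \right)} = \left(K - 6\right) \left(d + K\right) = \left(-6 + K\right) \left(K + d\right)$)
$O{\left(V \right)} = -6 + V$ ($O{\left(V \right)} = -3 + \left(V - 3\right) = -3 + \left(-3 + V\right) = -6 + V$)
$38922 + \left(29 + O{\left(5 \right)}\right) g{\left(9,0 \right)} = 38922 + \left(29 + \left(-6 + 5\right)\right) \left(9^{2} - 54 - 0 + 9 \cdot 0\right) = 38922 + \left(29 - 1\right) \left(81 - 54 + 0 + 0\right) = 38922 + 28 \cdot 27 = 38922 + 756 = 39678$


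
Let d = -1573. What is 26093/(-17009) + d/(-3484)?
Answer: -4934835/4558412 ≈ -1.0826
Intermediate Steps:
26093/(-17009) + d/(-3484) = 26093/(-17009) - 1573/(-3484) = 26093*(-1/17009) - 1573*(-1/3484) = -26093/17009 + 121/268 = -4934835/4558412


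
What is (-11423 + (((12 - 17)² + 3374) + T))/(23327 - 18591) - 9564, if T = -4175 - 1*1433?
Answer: -707949/74 ≈ -9566.9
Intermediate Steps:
T = -5608 (T = -4175 - 1433 = -5608)
(-11423 + (((12 - 17)² + 3374) + T))/(23327 - 18591) - 9564 = (-11423 + (((12 - 17)² + 3374) - 5608))/(23327 - 18591) - 9564 = (-11423 + (((-5)² + 3374) - 5608))/4736 - 9564 = (-11423 + ((25 + 3374) - 5608))*(1/4736) - 9564 = (-11423 + (3399 - 5608))*(1/4736) - 9564 = (-11423 - 2209)*(1/4736) - 9564 = -13632*1/4736 - 9564 = -213/74 - 9564 = -707949/74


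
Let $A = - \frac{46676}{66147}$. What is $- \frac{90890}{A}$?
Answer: $\frac{3006050415}{23338} \approx 1.2881 \cdot 10^{5}$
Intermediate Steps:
$A = - \frac{46676}{66147}$ ($A = \left(-46676\right) \frac{1}{66147} = - \frac{46676}{66147} \approx -0.70564$)
$- \frac{90890}{A} = - \frac{90890}{- \frac{46676}{66147}} = \left(-90890\right) \left(- \frac{66147}{46676}\right) = \frac{3006050415}{23338}$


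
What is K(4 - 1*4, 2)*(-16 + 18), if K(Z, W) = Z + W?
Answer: 4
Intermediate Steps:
K(Z, W) = W + Z
K(4 - 1*4, 2)*(-16 + 18) = (2 + (4 - 1*4))*(-16 + 18) = (2 + (4 - 4))*2 = (2 + 0)*2 = 2*2 = 4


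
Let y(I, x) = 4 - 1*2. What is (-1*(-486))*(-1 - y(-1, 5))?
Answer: -1458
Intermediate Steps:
y(I, x) = 2 (y(I, x) = 4 - 2 = 2)
(-1*(-486))*(-1 - y(-1, 5)) = (-1*(-486))*(-1 - 1*2) = 486*(-1 - 2) = 486*(-3) = -1458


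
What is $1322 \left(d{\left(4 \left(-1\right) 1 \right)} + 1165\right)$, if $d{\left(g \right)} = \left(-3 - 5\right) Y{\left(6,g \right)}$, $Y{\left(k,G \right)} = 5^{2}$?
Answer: $1275730$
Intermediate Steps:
$Y{\left(k,G \right)} = 25$
$d{\left(g \right)} = -200$ ($d{\left(g \right)} = \left(-3 - 5\right) 25 = \left(-8\right) 25 = -200$)
$1322 \left(d{\left(4 \left(-1\right) 1 \right)} + 1165\right) = 1322 \left(-200 + 1165\right) = 1322 \cdot 965 = 1275730$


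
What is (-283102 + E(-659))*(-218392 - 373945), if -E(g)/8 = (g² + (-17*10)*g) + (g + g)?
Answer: 2750247938502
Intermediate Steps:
E(g) = -8*g² + 1344*g (E(g) = -8*((g² + (-17*10)*g) + (g + g)) = -8*((g² - 170*g) + 2*g) = -8*(g² - 168*g) = -8*g² + 1344*g)
(-283102 + E(-659))*(-218392 - 373945) = (-283102 + 8*(-659)*(168 - 1*(-659)))*(-218392 - 373945) = (-283102 + 8*(-659)*(168 + 659))*(-592337) = (-283102 + 8*(-659)*827)*(-592337) = (-283102 - 4359944)*(-592337) = -4643046*(-592337) = 2750247938502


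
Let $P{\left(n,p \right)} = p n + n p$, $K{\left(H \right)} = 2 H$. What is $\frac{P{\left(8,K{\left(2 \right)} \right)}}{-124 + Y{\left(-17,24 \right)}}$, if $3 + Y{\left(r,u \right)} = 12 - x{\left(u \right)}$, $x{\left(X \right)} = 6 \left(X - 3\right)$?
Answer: $- \frac{64}{241} \approx -0.26556$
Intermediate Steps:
$x{\left(X \right)} = -18 + 6 X$ ($x{\left(X \right)} = 6 \left(-3 + X\right) = -18 + 6 X$)
$Y{\left(r,u \right)} = 27 - 6 u$ ($Y{\left(r,u \right)} = -3 - \left(-30 + 6 u\right) = 27 - 6 u$)
$P{\left(n,p \right)} = 2 n p$ ($P{\left(n,p \right)} = n p + n p = 2 n p$)
$\frac{P{\left(8,K{\left(2 \right)} \right)}}{-124 + Y{\left(-17,24 \right)}} = \frac{2 \cdot 8 \cdot 2 \cdot 2}{-124 + \left(27 - 144\right)} = \frac{2 \cdot 8 \cdot 4}{-124 + \left(27 - 144\right)} = \frac{1}{-124 - 117} \cdot 64 = \frac{1}{-241} \cdot 64 = \left(- \frac{1}{241}\right) 64 = - \frac{64}{241}$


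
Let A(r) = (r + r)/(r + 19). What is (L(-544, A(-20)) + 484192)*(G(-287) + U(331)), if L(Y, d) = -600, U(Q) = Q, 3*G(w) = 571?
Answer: 756337888/3 ≈ 2.5211e+8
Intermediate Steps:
A(r) = 2*r/(19 + r) (A(r) = (2*r)/(19 + r) = 2*r/(19 + r))
G(w) = 571/3 (G(w) = (⅓)*571 = 571/3)
(L(-544, A(-20)) + 484192)*(G(-287) + U(331)) = (-600 + 484192)*(571/3 + 331) = 483592*(1564/3) = 756337888/3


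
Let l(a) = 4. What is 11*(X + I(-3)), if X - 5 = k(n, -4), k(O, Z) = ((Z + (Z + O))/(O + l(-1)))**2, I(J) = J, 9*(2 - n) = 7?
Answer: 89529/2209 ≈ 40.529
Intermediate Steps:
n = 11/9 (n = 2 - 1/9*7 = 2 - 7/9 = 11/9 ≈ 1.2222)
k(O, Z) = (O + 2*Z)**2/(4 + O)**2 (k(O, Z) = ((Z + (Z + O))/(O + 4))**2 = ((Z + (O + Z))/(4 + O))**2 = ((O + 2*Z)/(4 + O))**2 = (O + 2*Z)**2/(4 + O)**2)
X = 14766/2209 (X = 5 + (11/9 + 2*(-4))**2/(4 + 11/9)**2 = 5 + (11/9 - 8)**2/(47/9)**2 = 5 + 81*(-61/9)**2/2209 = 5 + (81/2209)*(3721/81) = 5 + 3721/2209 = 14766/2209 ≈ 6.6845)
11*(X + I(-3)) = 11*(14766/2209 - 3) = 11*(8139/2209) = 89529/2209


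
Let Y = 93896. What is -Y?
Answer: -93896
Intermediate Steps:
-Y = -1*93896 = -93896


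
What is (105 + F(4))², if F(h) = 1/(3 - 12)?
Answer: 891136/81 ≈ 11002.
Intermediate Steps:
F(h) = -⅑ (F(h) = 1/(-9) = -⅑)
(105 + F(4))² = (105 - ⅑)² = (944/9)² = 891136/81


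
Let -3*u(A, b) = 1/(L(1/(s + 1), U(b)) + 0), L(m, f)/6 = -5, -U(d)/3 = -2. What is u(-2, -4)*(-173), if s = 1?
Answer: -173/90 ≈ -1.9222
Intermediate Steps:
U(d) = 6 (U(d) = -3*(-2) = 6)
L(m, f) = -30 (L(m, f) = 6*(-5) = -30)
u(A, b) = 1/90 (u(A, b) = -1/(3*(-30 + 0)) = -⅓/(-30) = -⅓*(-1/30) = 1/90)
u(-2, -4)*(-173) = (1/90)*(-173) = -173/90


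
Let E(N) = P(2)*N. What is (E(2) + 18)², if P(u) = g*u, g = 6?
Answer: 1764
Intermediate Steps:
P(u) = 6*u
E(N) = 12*N (E(N) = (6*2)*N = 12*N)
(E(2) + 18)² = (12*2 + 18)² = (24 + 18)² = 42² = 1764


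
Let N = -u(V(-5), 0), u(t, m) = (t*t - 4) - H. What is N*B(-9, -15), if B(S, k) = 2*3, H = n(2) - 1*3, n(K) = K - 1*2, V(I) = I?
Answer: -144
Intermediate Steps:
n(K) = -2 + K (n(K) = K - 2 = -2 + K)
H = -3 (H = (-2 + 2) - 1*3 = 0 - 3 = -3)
u(t, m) = -1 + t² (u(t, m) = (t*t - 4) - 1*(-3) = (t² - 4) + 3 = (-4 + t²) + 3 = -1 + t²)
B(S, k) = 6
N = -24 (N = -(-1 + (-5)²) = -(-1 + 25) = -1*24 = -24)
N*B(-9, -15) = -24*6 = -144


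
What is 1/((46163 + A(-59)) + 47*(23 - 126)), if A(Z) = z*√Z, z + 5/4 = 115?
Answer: 661152/27332337419 - 1820*I*√59/27332337419 ≈ 2.4189e-5 - 5.1147e-7*I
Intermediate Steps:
z = 455/4 (z = -5/4 + 115 = 455/4 ≈ 113.75)
A(Z) = 455*√Z/4
1/((46163 + A(-59)) + 47*(23 - 126)) = 1/((46163 + 455*√(-59)/4) + 47*(23 - 126)) = 1/((46163 + 455*(I*√59)/4) + 47*(-103)) = 1/((46163 + 455*I*√59/4) - 4841) = 1/(41322 + 455*I*√59/4)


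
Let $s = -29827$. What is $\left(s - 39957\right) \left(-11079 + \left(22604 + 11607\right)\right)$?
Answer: $-1614243488$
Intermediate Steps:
$\left(s - 39957\right) \left(-11079 + \left(22604 + 11607\right)\right) = \left(-29827 - 39957\right) \left(-11079 + \left(22604 + 11607\right)\right) = - 69784 \left(-11079 + 34211\right) = \left(-69784\right) 23132 = -1614243488$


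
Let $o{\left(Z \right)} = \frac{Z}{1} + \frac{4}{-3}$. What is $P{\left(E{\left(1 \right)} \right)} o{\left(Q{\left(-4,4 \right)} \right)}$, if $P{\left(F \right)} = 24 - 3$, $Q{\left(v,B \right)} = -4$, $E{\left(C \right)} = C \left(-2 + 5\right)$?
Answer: $-112$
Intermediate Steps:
$E{\left(C \right)} = 3 C$ ($E{\left(C \right)} = C 3 = 3 C$)
$o{\left(Z \right)} = - \frac{4}{3} + Z$ ($o{\left(Z \right)} = Z 1 + 4 \left(- \frac{1}{3}\right) = Z - \frac{4}{3} = - \frac{4}{3} + Z$)
$P{\left(F \right)} = 21$ ($P{\left(F \right)} = 24 - 3 = 21$)
$P{\left(E{\left(1 \right)} \right)} o{\left(Q{\left(-4,4 \right)} \right)} = 21 \left(- \frac{4}{3} - 4\right) = 21 \left(- \frac{16}{3}\right) = -112$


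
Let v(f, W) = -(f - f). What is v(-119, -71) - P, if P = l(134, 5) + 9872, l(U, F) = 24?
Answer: -9896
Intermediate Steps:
v(f, W) = 0 (v(f, W) = -1*0 = 0)
P = 9896 (P = 24 + 9872 = 9896)
v(-119, -71) - P = 0 - 1*9896 = 0 - 9896 = -9896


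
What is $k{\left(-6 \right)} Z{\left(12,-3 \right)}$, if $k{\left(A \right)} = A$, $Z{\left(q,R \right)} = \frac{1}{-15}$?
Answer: $\frac{2}{5} \approx 0.4$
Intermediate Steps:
$Z{\left(q,R \right)} = - \frac{1}{15}$
$k{\left(-6 \right)} Z{\left(12,-3 \right)} = \left(-6\right) \left(- \frac{1}{15}\right) = \frac{2}{5}$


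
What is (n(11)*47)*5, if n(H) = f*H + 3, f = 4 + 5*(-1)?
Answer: -1880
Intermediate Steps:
f = -1 (f = 4 - 5 = -1)
n(H) = 3 - H (n(H) = -H + 3 = 3 - H)
(n(11)*47)*5 = ((3 - 1*11)*47)*5 = ((3 - 11)*47)*5 = -8*47*5 = -376*5 = -1880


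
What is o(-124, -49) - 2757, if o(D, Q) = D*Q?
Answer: 3319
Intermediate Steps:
o(-124, -49) - 2757 = -124*(-49) - 2757 = 6076 - 2757 = 3319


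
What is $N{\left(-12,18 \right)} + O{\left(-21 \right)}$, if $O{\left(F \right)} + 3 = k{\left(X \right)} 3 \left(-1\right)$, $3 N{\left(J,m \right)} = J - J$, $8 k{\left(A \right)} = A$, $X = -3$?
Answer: $- \frac{15}{8} \approx -1.875$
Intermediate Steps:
$k{\left(A \right)} = \frac{A}{8}$
$N{\left(J,m \right)} = 0$ ($N{\left(J,m \right)} = \frac{J - J}{3} = \frac{1}{3} \cdot 0 = 0$)
$O{\left(F \right)} = - \frac{15}{8}$ ($O{\left(F \right)} = -3 + \frac{1}{8} \left(-3\right) 3 \left(-1\right) = -3 + \left(- \frac{3}{8}\right) 3 \left(-1\right) = -3 - - \frac{9}{8} = -3 + \frac{9}{8} = - \frac{15}{8}$)
$N{\left(-12,18 \right)} + O{\left(-21 \right)} = 0 - \frac{15}{8} = - \frac{15}{8}$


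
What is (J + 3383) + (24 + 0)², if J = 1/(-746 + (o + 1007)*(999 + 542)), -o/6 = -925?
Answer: 40000116770/10103591 ≈ 3959.0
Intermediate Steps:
o = 5550 (o = -6*(-925) = 5550)
J = 1/10103591 (J = 1/(-746 + (5550 + 1007)*(999 + 542)) = 1/(-746 + 6557*1541) = 1/(-746 + 10104337) = 1/10103591 ≈ 9.8975e-8)
(J + 3383) + (24 + 0)² = (1/10103591 + 3383) + (24 + 0)² = 34180448354/10103591 + 24² = 34180448354/10103591 + 576 = 40000116770/10103591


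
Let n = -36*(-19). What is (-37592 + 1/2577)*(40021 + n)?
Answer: -3943279901015/2577 ≈ -1.5302e+9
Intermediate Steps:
n = 684
(-37592 + 1/2577)*(40021 + n) = (-37592 + 1/2577)*(40021 + 684) = (-37592 + 1/2577)*40705 = -96874583/2577*40705 = -3943279901015/2577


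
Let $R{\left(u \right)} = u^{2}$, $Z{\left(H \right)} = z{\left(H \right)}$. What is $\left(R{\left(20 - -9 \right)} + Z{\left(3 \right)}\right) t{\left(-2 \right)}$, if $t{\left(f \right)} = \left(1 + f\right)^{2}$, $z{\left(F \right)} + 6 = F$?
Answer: $838$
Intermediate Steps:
$z{\left(F \right)} = -6 + F$
$Z{\left(H \right)} = -6 + H$
$\left(R{\left(20 - -9 \right)} + Z{\left(3 \right)}\right) t{\left(-2 \right)} = \left(\left(20 - -9\right)^{2} + \left(-6 + 3\right)\right) \left(1 - 2\right)^{2} = \left(\left(20 + 9\right)^{2} - 3\right) \left(-1\right)^{2} = \left(29^{2} - 3\right) 1 = \left(841 - 3\right) 1 = 838 \cdot 1 = 838$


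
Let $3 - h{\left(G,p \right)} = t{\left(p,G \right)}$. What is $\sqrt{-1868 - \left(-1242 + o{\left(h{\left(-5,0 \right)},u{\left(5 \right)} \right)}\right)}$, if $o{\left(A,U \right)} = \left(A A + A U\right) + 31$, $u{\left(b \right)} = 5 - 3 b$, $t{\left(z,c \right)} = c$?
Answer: $i \sqrt{641} \approx 25.318 i$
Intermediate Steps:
$h{\left(G,p \right)} = 3 - G$
$o{\left(A,U \right)} = 31 + A^{2} + A U$ ($o{\left(A,U \right)} = \left(A^{2} + A U\right) + 31 = 31 + A^{2} + A U$)
$\sqrt{-1868 - \left(-1242 + o{\left(h{\left(-5,0 \right)},u{\left(5 \right)} \right)}\right)} = \sqrt{-1868 - \left(-1211 + \left(3 - -5\right)^{2} + \left(3 - -5\right) \left(5 - 15\right)\right)} = \sqrt{-1868 - \left(-1211 + \left(3 + 5\right)^{2} + \left(3 + 5\right) \left(5 - 15\right)\right)} = \sqrt{-1868 + \left(1242 - \left(31 + 8^{2} + 8 \left(-10\right)\right)\right)} = \sqrt{-1868 + \left(1242 - \left(31 + 64 - 80\right)\right)} = \sqrt{-1868 + \left(1242 - 15\right)} = \sqrt{-1868 + 1227} = \sqrt{-641} = i \sqrt{641}$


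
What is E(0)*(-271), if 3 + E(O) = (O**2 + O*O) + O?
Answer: 813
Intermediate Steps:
E(O) = -3 + O + 2*O**2 (E(O) = -3 + ((O**2 + O*O) + O) = -3 + ((O**2 + O**2) + O) = -3 + (2*O**2 + O) = -3 + (O + 2*O**2) = -3 + O + 2*O**2)
E(0)*(-271) = (-3 + 0 + 2*0**2)*(-271) = (-3 + 0 + 2*0)*(-271) = (-3 + 0 + 0)*(-271) = -3*(-271) = 813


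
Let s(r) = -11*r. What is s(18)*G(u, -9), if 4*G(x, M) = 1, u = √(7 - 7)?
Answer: -99/2 ≈ -49.500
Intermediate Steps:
u = 0 (u = √0 = 0)
G(x, M) = ¼ (G(x, M) = (¼)*1 = ¼)
s(18)*G(u, -9) = -11*18*(¼) = -198*¼ = -99/2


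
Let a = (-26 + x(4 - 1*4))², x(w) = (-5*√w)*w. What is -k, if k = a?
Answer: -676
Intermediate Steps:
x(w) = -5*w^(3/2)
a = 676 (a = (-26 - 5*(4 - 1*4)^(3/2))² = (-26 - 5*(4 - 4)^(3/2))² = (-26 - 5*0^(3/2))² = (-26 - 5*0)² = (-26 + 0)² = (-26)² = 676)
k = 676
-k = -1*676 = -676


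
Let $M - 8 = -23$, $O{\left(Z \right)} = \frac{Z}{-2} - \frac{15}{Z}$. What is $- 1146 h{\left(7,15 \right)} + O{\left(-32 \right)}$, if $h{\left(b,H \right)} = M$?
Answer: $\frac{550607}{32} \approx 17206.0$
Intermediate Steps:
$O{\left(Z \right)} = - \frac{15}{Z} - \frac{Z}{2}$ ($O{\left(Z \right)} = Z \left(- \frac{1}{2}\right) - \frac{15}{Z} = - \frac{Z}{2} - \frac{15}{Z} = - \frac{15}{Z} - \frac{Z}{2}$)
$M = -15$ ($M = 8 - 23 = -15$)
$h{\left(b,H \right)} = -15$
$- 1146 h{\left(7,15 \right)} + O{\left(-32 \right)} = \left(-1146\right) \left(-15\right) - \left(-16 + \frac{15}{-32}\right) = 17190 + \left(\left(-15\right) \left(- \frac{1}{32}\right) + 16\right) = 17190 + \left(\frac{15}{32} + 16\right) = 17190 + \frac{527}{32} = \frac{550607}{32}$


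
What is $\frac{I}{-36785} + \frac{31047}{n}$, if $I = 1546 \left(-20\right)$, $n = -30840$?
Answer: $- \frac{12566073}{75629960} \approx -0.16615$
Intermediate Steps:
$I = -30920$
$\frac{I}{-36785} + \frac{31047}{n} = - \frac{30920}{-36785} + \frac{31047}{-30840} = \left(-30920\right) \left(- \frac{1}{36785}\right) + 31047 \left(- \frac{1}{30840}\right) = \frac{6184}{7357} - \frac{10349}{10280} = - \frac{12566073}{75629960}$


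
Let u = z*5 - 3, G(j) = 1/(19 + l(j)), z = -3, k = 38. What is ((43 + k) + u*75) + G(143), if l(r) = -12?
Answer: -8882/7 ≈ -1268.9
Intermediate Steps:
G(j) = ⅐ (G(j) = 1/(19 - 12) = 1/7 = ⅐)
u = -18 (u = -3*5 - 3 = -15 - 3 = -18)
((43 + k) + u*75) + G(143) = ((43 + 38) - 18*75) + ⅐ = (81 - 1350) + ⅐ = -1269 + ⅐ = -8882/7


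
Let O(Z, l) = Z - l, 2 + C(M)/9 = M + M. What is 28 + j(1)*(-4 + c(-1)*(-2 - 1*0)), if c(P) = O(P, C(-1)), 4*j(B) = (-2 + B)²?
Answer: 19/2 ≈ 9.5000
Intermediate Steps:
j(B) = (-2 + B)²/4
C(M) = -18 + 18*M (C(M) = -18 + 9*(M + M) = -18 + 9*(2*M) = -18 + 18*M)
c(P) = 36 + P (c(P) = P - (-18 + 18*(-1)) = P - (-18 - 18) = P - 1*(-36) = P + 36 = 36 + P)
28 + j(1)*(-4 + c(-1)*(-2 - 1*0)) = 28 + ((-2 + 1)²/4)*(-4 + (36 - 1)*(-2 - 1*0)) = 28 + ((¼)*(-1)²)*(-4 + 35*(-2 + 0)) = 28 + ((¼)*1)*(-4 + 35*(-2)) = 28 + (-4 - 70)/4 = 28 + (¼)*(-74) = 28 - 37/2 = 19/2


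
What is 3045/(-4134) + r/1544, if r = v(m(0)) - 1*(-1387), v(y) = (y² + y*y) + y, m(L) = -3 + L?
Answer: 91199/531908 ≈ 0.17146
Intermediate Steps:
v(y) = y + 2*y² (v(y) = (y² + y²) + y = 2*y² + y = y + 2*y²)
r = 1402 (r = (-3 + 0)*(1 + 2*(-3 + 0)) - 1*(-1387) = -3*(1 + 2*(-3)) + 1387 = -3*(1 - 6) + 1387 = -3*(-5) + 1387 = 15 + 1387 = 1402)
3045/(-4134) + r/1544 = 3045/(-4134) + 1402/1544 = 3045*(-1/4134) + 1402*(1/1544) = -1015/1378 + 701/772 = 91199/531908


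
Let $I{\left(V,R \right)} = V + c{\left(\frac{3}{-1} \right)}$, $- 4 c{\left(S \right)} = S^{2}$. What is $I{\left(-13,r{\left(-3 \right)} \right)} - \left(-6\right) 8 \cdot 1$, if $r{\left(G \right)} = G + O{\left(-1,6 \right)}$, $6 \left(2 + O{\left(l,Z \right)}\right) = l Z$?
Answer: $\frac{131}{4} \approx 32.75$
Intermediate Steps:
$O{\left(l,Z \right)} = -2 + \frac{Z l}{6}$ ($O{\left(l,Z \right)} = -2 + \frac{l Z}{6} = -2 + \frac{Z l}{6}$)
$c{\left(S \right)} = - \frac{S^{2}}{4}$
$r{\left(G \right)} = -3 + G$ ($r{\left(G \right)} = G - \left(2 - -1\right) = G - 3 = -3 + G$)
$I{\left(V,R \right)} = - \frac{9}{4} + V$ ($I{\left(V,R \right)} = V - \frac{\left(\frac{3}{-1}\right)^{2}}{4} = V - \frac{\left(3 \left(-1\right)\right)^{2}}{4} = V - \frac{\left(-3\right)^{2}}{4} = V - \frac{9}{4} = - \frac{9}{4} + V$)
$I{\left(-13,r{\left(-3 \right)} \right)} - \left(-6\right) 8 \cdot 1 = \left(- \frac{9}{4} - 13\right) - \left(-6\right) 8 \cdot 1 = - \frac{61}{4} - \left(-48\right) 1 = - \frac{61}{4} - -48 = - \frac{61}{4} + 48 = \frac{131}{4}$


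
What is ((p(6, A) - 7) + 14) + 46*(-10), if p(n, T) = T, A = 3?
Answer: -450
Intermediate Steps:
((p(6, A) - 7) + 14) + 46*(-10) = ((3 - 7) + 14) + 46*(-10) = (-4 + 14) - 460 = 10 - 460 = -450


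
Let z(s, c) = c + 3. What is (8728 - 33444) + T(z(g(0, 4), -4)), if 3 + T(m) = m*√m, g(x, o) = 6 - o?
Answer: -24719 - I ≈ -24719.0 - 1.0*I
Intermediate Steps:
z(s, c) = 3 + c
T(m) = -3 + m^(3/2) (T(m) = -3 + m*√m = -3 + m^(3/2))
(8728 - 33444) + T(z(g(0, 4), -4)) = (8728 - 33444) + (-3 + (3 - 4)^(3/2)) = -24716 + (-3 + (-1)^(3/2)) = -24716 + (-3 - I) = -24719 - I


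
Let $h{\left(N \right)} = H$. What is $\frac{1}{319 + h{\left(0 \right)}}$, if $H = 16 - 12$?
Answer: $\frac{1}{323} \approx 0.003096$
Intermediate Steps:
$H = 4$ ($H = 16 - 12 = 4$)
$h{\left(N \right)} = 4$
$\frac{1}{319 + h{\left(0 \right)}} = \frac{1}{319 + 4} = \frac{1}{323}$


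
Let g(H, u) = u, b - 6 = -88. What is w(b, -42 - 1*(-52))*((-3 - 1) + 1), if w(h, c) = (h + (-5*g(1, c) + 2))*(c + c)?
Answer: 7800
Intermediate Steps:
b = -82 (b = 6 - 88 = -82)
w(h, c) = 2*c*(2 + h - 5*c) (w(h, c) = (h + (-5*c + 2))*(c + c) = (h + (2 - 5*c))*(2*c) = (2 + h - 5*c)*(2*c) = 2*c*(2 + h - 5*c))
w(b, -42 - 1*(-52))*((-3 - 1) + 1) = (2*(-42 - 1*(-52))*(2 - 82 - 5*(-42 - 1*(-52))))*((-3 - 1) + 1) = (2*(-42 + 52)*(2 - 82 - 5*(-42 + 52)))*(-4 + 1) = (2*10*(2 - 82 - 5*10))*(-3) = (2*10*(2 - 82 - 50))*(-3) = (2*10*(-130))*(-3) = -2600*(-3) = 7800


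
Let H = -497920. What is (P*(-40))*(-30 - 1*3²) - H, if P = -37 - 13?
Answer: 419920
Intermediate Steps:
P = -50
(P*(-40))*(-30 - 1*3²) - H = (-50*(-40))*(-30 - 1*3²) - 1*(-497920) = 2000*(-30 - 1*9) + 497920 = 2000*(-30 - 9) + 497920 = 2000*(-39) + 497920 = -78000 + 497920 = 419920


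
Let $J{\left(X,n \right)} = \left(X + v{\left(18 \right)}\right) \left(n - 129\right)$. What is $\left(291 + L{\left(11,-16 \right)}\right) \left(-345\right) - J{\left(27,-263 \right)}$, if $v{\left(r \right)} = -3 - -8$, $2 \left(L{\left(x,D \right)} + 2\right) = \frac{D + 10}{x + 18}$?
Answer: $- \frac{2526634}{29} \approx -87125.0$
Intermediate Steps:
$L{\left(x,D \right)} = -2 + \frac{10 + D}{2 \left(18 + x\right)}$ ($L{\left(x,D \right)} = -2 + \frac{\left(D + 10\right) \frac{1}{x + 18}}{2} = -2 + \frac{\left(10 + D\right) \frac{1}{18 + x}}{2} = -2 + \frac{\frac{1}{18 + x} \left(10 + D\right)}{2} = -2 + \frac{10 + D}{2 \left(18 + x\right)}$)
$v{\left(r \right)} = 5$ ($v{\left(r \right)} = -3 + 8 = 5$)
$J{\left(X,n \right)} = \left(-129 + n\right) \left(5 + X\right)$ ($J{\left(X,n \right)} = \left(X + 5\right) \left(n - 129\right) = \left(5 + X\right) \left(-129 + n\right) = \left(-129 + n\right) \left(5 + X\right)$)
$\left(291 + L{\left(11,-16 \right)}\right) \left(-345\right) - J{\left(27,-263 \right)} = \left(291 + \frac{-62 - 16 - 44}{2 \left(18 + 11\right)}\right) \left(-345\right) - \left(-645 - 3483 + 5 \left(-263\right) + 27 \left(-263\right)\right) = \left(291 + \frac{-62 - 16 - 44}{2 \cdot 29}\right) \left(-345\right) - \left(-645 - 3483 - 1315 - 7101\right) = \left(291 + \frac{1}{2} \cdot \frac{1}{29} \left(-122\right)\right) \left(-345\right) - -12544 = \left(291 - \frac{61}{29}\right) \left(-345\right) + 12544 = \frac{8378}{29} \left(-345\right) + 12544 = - \frac{2890410}{29} + 12544 = - \frac{2526634}{29}$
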